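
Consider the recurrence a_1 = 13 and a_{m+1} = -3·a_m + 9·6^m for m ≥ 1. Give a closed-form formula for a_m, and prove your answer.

a_m = 7(-3)^(m - 1) + 6^m

Computing the first terms: a_1 = 13, a_2 = 15, a_3 = 279. This suggests a_m = 7(-3)^(m - 1) + 6^m.
When m = 1: the formula gives 13 = 13 = a_1.
Inductive step: assume the claim holds for m = i, so a_i = 7(-3)^(i - 1) + 6^i.
Then a_{i+1} = -3·a_i + 9·6^i = -3·(7(-3)^(i - 1) + 6^i) + 9·6^i = 7(-3)^i + 6^(i + 1) = 7(-3)^((i+1) - 1) + 6^(i+1),
which is the claimed formula at m = i+1.
This completes the induction.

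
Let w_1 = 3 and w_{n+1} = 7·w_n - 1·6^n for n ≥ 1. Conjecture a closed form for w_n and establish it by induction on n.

w_n = 6^n - 3·7^(n - 1)

Computing the first terms: w_1 = 3, w_2 = 15, w_3 = 69. This suggests w_n = 6^n - 3·7^(n - 1).
Base step (n = 1): the formula gives 3 = 3 = w_1.
Inductive step: assume the claim holds for n = k, so w_k = 6^k - 3·7^(k - 1).
Then w_{k+1} = 7·w_k - 1·6^k = 7·(6^k - 3·7^(k - 1)) - 1·6^k = 6^(k + 1) - 3·7^k = 6^(k+1) - 3·7^((k+1) - 1),
which is the claimed formula at n = k+1.
By induction, the statement is established for all n ≥ 1.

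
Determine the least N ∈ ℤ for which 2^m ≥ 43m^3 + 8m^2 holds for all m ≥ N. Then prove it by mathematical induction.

N = 18

At m = 17: 131072 < 213571, so the inequality fails and N ≥ 18. We prove 2^m ≥ 43m^3 + 8m^2 for all m ≥ 18.
Base step (m = 18): 2^m = 262144 and 43m^3 + 8m^2 = 253368, so 262144 ≥ 253368.
Inductive step: assume the claim holds for m = k, so 2^k ≥ 43k^3 + 8k^2.
Then 2^(k + 1) = 2·(2^k) ≥ 2·(43k^3 + 8k^2).
Also, for k ≥ 18 we have 2·(43k^3 + 8k^2) ≥ 43(k+1)^3 + 8(k+1)^2, since 2·(43k^3 + 8k^2) − (43(k+1)^3 + 8(k+1)^2) = 43k^3 - 121k^2 - 145k - 51, which is nonnegative for all k ≥ 18.
Combining, 2^(k + 1) ≥ 43(k+1)^3 + 8(k+1)^2.
By the principle of mathematical induction, the result holds for all m ≥ 18.
Hence the smallest such N is 18.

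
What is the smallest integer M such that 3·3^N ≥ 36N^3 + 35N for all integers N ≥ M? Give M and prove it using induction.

At N = 7: 6561 < 12593, so the inequality fails and M ≥ 8. We prove 3·3^N ≥ 36N^3 + 35N for all N ≥ 8.
For the base case N = 8: 3·3^N = 19683 and 36N^3 + 35N = 18712, so 19683 ≥ 18712.
Inductive step: suppose the statement holds for some p ≥ 8, so 3·3^p ≥ 36p^3 + 35p.
Then 3·3^(p + 1) = 3·(3·3^p) ≥ 3·(36p^3 + 35p).
Also, for p ≥ 8 we have 3·(36p^3 + 35p) ≥ 36(p+1)^3 + 35(p+1), since 3·(36p^3 + 35p) − (36(p+1)^3 + 35(p+1)) = 72p^3 - 108p^2 - 38p - 71, which is nonnegative for all p ≥ 8.
Combining, 3·3^(p + 1) ≥ 36(p+1)^3 + 35(p+1).
This completes the induction.
Hence the smallest such M is 8.

M = 8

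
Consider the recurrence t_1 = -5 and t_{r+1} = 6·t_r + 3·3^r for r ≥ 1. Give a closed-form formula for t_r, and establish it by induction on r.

t_r = -3^r - 2·6^(r - 1)

Computing the first terms: t_1 = -5, t_2 = -21, t_3 = -99. This suggests t_r = -3^r - 2·6^(r - 1).
Base step (r = 1): the formula gives -5 = -5 = t_1.
Inductive step: suppose the statement holds for some k ≥ 1, so t_k = -3^k - 2·6^(k - 1).
Then t_{k+1} = 6·t_k + 3·3^k = 6·(-3^k - 2·6^(k - 1)) + 3·3^k = -3^(k + 1) - 2·6^k = -3^(k+1) - 2·6^((k+1) - 1),
which is the claimed formula at r = k+1.
By the principle of mathematical induction, the result holds for all r ≥ 1.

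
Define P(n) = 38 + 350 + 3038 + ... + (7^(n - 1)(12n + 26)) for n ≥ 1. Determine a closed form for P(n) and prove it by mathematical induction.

P(n) = 2·7^n(n + 2) - 4

We claim P(n) = 2·7^n(n + 2) - 4 for all n ≥ 1.
For the base case n = 1: P(1) = 38, and the closed form gives 38. They agree.
For the inductive step, assume it holds for an arbitrary i ≥ 1, so P(i) = 2·7^i(i + 2) - 4.
Then P(i+1) = P(i) + (7^i(12i + 38)) = (2·7^i(i + 2) - 4) + (7^i(12i + 38)).
Simplifying, P(i+1) = 14·7^i·i + 42·7^i - 4 = 2·7^(i+1)((i+1) + 2) - 4,
which is the closed form with n = i+1.
By the principle of mathematical induction, the result holds for all n ≥ 1.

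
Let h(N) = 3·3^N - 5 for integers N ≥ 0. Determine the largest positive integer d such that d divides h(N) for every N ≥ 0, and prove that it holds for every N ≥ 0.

Computing the first values: h(0) = -2 and h(1) = 4; gcd(-2, 4) = 2, so d ≤ 2.
We prove 2 | 3·3^N - 5 for all N ≥ 0 by induction on N.
When N = 0: h(0) = -2 = 2·(-1), so 2 | h(0).
Suppose the result is true for N = j, i.e. 2 | h(j). Then
h(j+1) = 3·3^(j+1) - 5 = 3·(3·3^j - 5) + 10 = 3·h(j) + 10. The first term is divisible by 2 by the inductive hypothesis, and 10 is divisible by 2. Hence 2 | h(j+1).
Hence, by induction on N, the claim holds for every N ≥ 0.
Therefore the largest such d is 2.

d = 2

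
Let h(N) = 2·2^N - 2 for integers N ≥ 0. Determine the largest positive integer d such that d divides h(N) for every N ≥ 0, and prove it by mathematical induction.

d = 2

Computing the first values: h(0) = 0 and h(1) = 2; gcd(0, 2) = 2, so d ≤ 2.
We prove 2 | 2·2^N - 2 for all N ≥ 0 by induction on N.
Base step (N = 0): h(0) = 0 = 2·(0), so 2 | h(0).
For the inductive step, assume it holds for an arbitrary r ≥ 0, i.e. 2 | h(r). Then
h(r+1) = 2·2^(r+1) - 2 = 2·(2·2^r - 2) + 2 = 2·h(r) + 2. The first term is divisible by 2 by the inductive hypothesis, and 2 is divisible by 2. Hence 2 | h(r+1).
Hence, by induction on N, the claim holds for every N ≥ 0.
Therefore the largest such d is 2.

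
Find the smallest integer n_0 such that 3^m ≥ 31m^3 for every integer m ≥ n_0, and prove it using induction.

At m = 9: 19683 < 22599, so the inequality fails and n_0 ≥ 10. We prove 3^m ≥ 31m^3 for all m ≥ 10.
Base case (m = 10): 3^m = 59049 and 31m^3 = 31000, so 59049 ≥ 31000.
Inductive step: assume the claim holds for m = r, so 3^r ≥ 31r^3.
Then 3^(r + 1) = 3·(3^r) ≥ 3·(31r^3).
Also, for r ≥ 10 we have 3·(31r^3) ≥ 31(r+1)^3, since 3 ≥ (1 + 1/r)^3 for all r ≥ 10.
Combining, 3^(r + 1) ≥ 31(r+1)^3.
Hence, by induction on m, the claim holds for every m ≥ 10.
Hence the smallest such n_0 is 10.

n_0 = 10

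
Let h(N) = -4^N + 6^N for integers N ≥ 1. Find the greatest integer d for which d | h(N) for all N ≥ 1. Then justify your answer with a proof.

d = 2

Computing the first values: h(1) = 2 and h(2) = 20; gcd(2, 20) = 2, so d ≤ 2.
We prove 2 | -4^N + 6^N for all N ≥ 1 by induction on N.
When N = 1: h(1) = 2 = 2·(1), so 2 | h(1).
For the inductive step, assume it holds for an arbitrary m ≥ 1, i.e. 2 | h(m). Then
6^{m+1} − 4^{m+1} = 6·6^m − 4·4^m = 6·(6^m − 4^m) + (2)·4^m. The first term is divisible by 2 by the inductive hypothesis, and the second term (2)·4^m is divisible by 2 since 2 | 2. Hence 2 | h(m+1).
By the principle of mathematical induction, the result holds for all N ≥ 1.
Therefore the largest such d is 2.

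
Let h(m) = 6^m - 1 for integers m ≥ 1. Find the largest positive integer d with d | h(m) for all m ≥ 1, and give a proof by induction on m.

Computing the first values: h(1) = 5 and h(2) = 35; gcd(5, 35) = 5, so d ≤ 5.
We prove 5 | 6^m - 1 for all m ≥ 1 by induction on m.
When m = 1: h(1) = 5 = 5·(1), so 5 | h(1).
Inductive step: suppose the statement holds for some k ≥ 1, i.e. 5 | h(k). Then
6^{k+1} − 1^{k+1} = 6·6^k − 1·1^k = 6·(6^k − 1^k) + (5)·1^k. The first term is divisible by 5 by the inductive hypothesis, and the second term (5)·1^k is divisible by 5 since 5 | 5. Hence 5 | h(k+1).
Hence, by induction on m, the claim holds for every m ≥ 1.
Therefore the largest such d is 5.

d = 5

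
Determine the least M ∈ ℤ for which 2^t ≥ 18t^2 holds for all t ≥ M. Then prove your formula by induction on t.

At t = 11: 2048 < 2178, so the inequality fails and M ≥ 12. We prove 2^t ≥ 18t^2 for all t ≥ 12.
Base step (t = 12): 2^t = 4096 and 18t^2 = 2592, so 4096 ≥ 2592.
Inductive step: assume the claim holds for t = r, so 2^r ≥ 18r^2.
Then 2^(r + 1) = 2·(2^r) ≥ 2·(18r^2).
Also, for r ≥ 12 we have 2·(18r^2) ≥ 18(r+1)^2, since 2 ≥ (1 + 1/r)^2 for all r ≥ 12.
Combining, 2^(r + 1) ≥ 18(r+1)^2.
Hence, by induction on t, the claim holds for every t ≥ 12.
Hence the smallest such M is 12.

M = 12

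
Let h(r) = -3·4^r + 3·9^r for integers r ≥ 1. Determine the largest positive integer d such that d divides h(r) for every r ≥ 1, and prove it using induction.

Computing the first values: h(1) = 15 and h(2) = 195; gcd(15, 195) = 15, so d ≤ 15.
We prove 15 | -3·4^r + 3·9^r for all r ≥ 1 by induction on r.
Base case (r = 1): h(1) = 15 = 15·(1), so 15 | h(1).
Inductive step: assume the claim holds for r = j, i.e. 15 | h(j). Then
h(j+1) − 9·h(j) = (-3·4^(j+1) + 3·9^(j+1)) − 9·(-3·4^j + 3·9^j) = (-3)·4^j·(4 − 9) = (15)·4^j. Since 15 | h(j) by the inductive hypothesis, 15 | 9·h(j); and 15 | 15 since 15 = 15·1. Therefore 15 | h(j+1).
This completes the induction.
Therefore the largest such d is 15.

d = 15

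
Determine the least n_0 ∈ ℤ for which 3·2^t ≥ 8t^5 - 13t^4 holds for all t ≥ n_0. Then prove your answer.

n_0 = 25

At t = 24: 50331648 < 59387904, so the inequality fails and n_0 ≥ 25. We prove 3·2^t ≥ 8t^5 - 13t^4 for all t ≥ 25.
Base step (t = 25): 3·2^t = 100663296 and 8t^5 - 13t^4 = 73046875, so 100663296 ≥ 73046875.
Inductive step: assume the claim holds for t = k, so 3·2^k ≥ 8k^5 - 13k^4.
Then 3·2^(k + 1) = 2·(3·2^k) ≥ 2·(8k^5 - 13k^4).
Also, for k ≥ 25 we have 2·(8k^5 - 13k^4) ≥ 8(k+1)^5 - 13(k+1)^4, since 2·(8k^5 - 13k^4) − (8(k+1)^5 - 13(k+1)^4) = 8k^5 - 53k^4 - 28k^3 - 2k^2 + 12k + 5, which is nonnegative for all k ≥ 25.
Combining, 3·2^(k + 1) ≥ 8(k+1)^5 - 13(k+1)^4.
This completes the induction.
Hence the smallest such n_0 is 25.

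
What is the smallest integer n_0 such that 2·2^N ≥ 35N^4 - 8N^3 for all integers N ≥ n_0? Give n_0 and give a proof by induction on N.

n_0 = 22

At N = 21: 4194304 < 6732747, so the inequality fails and n_0 ≥ 22. We prove 2·2^N ≥ 35N^4 - 8N^3 for all N ≥ 22.
For the base case N = 22: 2·2^N = 8388608 and 35N^4 - 8N^3 = 8113776, so 8388608 ≥ 8113776.
Inductive step: assume the claim holds for N = i, so 2·2^i ≥ 35i^4 - 8i^3.
Then 2·2^(i + 1) = 2·(2·2^i) ≥ 2·(35i^4 - 8i^3).
Also, for i ≥ 22 we have 2·(35i^4 - 8i^3) ≥ 35(i+1)^4 - 8(i+1)^3, since 2·(35i^4 - 8i^3) − (35(i+1)^4 - 8(i+1)^3) = 35i^4 - 148i^3 - 186i^2 - 116i - 27, which is nonnegative for all i ≥ 22.
Combining, 2·2^(i + 1) ≥ 35(i+1)^4 - 8(i+1)^3.
Hence, by induction on N, the claim holds for every N ≥ 22.
Hence the smallest such n_0 is 22.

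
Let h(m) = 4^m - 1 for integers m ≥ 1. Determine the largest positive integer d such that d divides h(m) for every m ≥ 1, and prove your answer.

d = 3

Computing the first values: h(1) = 3 and h(2) = 15; gcd(3, 15) = 3, so d ≤ 3.
We prove 3 | 4^m - 1 for all m ≥ 1 by induction on m.
When m = 1: h(1) = 3 = 3·(1), so 3 | h(1).
Suppose the result is true for m = j, i.e. 3 | h(j). Then
4^{j+1} − 1^{j+1} = 4·4^j − 1·1^j = 4·(4^j − 1^j) + (3)·1^j. The first term is divisible by 3 by the inductive hypothesis, and the second term (3)·1^j is divisible by 3 since 3 | 3. Hence 3 | h(j+1).
This completes the induction.
Therefore the largest such d is 3.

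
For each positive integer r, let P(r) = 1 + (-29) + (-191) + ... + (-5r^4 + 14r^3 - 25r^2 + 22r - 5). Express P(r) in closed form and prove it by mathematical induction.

P(r) = -r(r^4 - r^3 + 3r^2 - 2r - 2)

We claim P(r) = -r(r^4 - r^3 + 3r^2 - 2r - 2) for all r ≥ 1.
Base case (r = 1): P(1) = 1, and the closed form gives 1. They agree.
Inductive step: suppose the statement holds for some p ≥ 1, so P(p) = p(-p^4 + p^3 - 3p^2 + 2p + 2).
Then P(p+1) = P(p) + (-5p^4 - 6p^3 - 13p^2 - 6p + 1) = (p(-p^4 + p^3 - 3p^2 + 2p + 2)) + (-5p^4 - 6p^3 - 13p^2 - 6p + 1).
Simplifying, P(p+1) = -(p + 1)(p^4 + 3p^3 + 6p^2 + 5p - 1) = -(p+1)((p+1)^4 - (p+1)^3 + 3(p+1)^2 - 2(p+1) - 2),
which is the closed form with r = p+1.
This completes the induction.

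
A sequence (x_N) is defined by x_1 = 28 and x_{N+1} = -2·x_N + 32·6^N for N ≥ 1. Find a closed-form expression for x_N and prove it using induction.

Computing the first terms: x_1 = 28, x_2 = 136, x_3 = 880. This suggests x_N = (-2)^(N + 1) + 4·6^N.
When N = 1: the formula gives 28 = 28 = x_1.
Inductive step: suppose the statement holds for some p ≥ 1, so x_p = (-2)^(p + 1) + 4·6^p.
Then x_{p+1} = -2·x_p + 32·6^p = -2·((-2)^(p + 1) + 4·6^p) + 32·6^p = (-2)^(p + 2) + 4·6^(p + 1) = (-2)^((p+1) + 1) + 4·6^(p+1),
which is the claimed formula at N = p+1.
By induction, the statement is established for all N ≥ 1.

x_N = (-2)^(N + 1) + 4·6^N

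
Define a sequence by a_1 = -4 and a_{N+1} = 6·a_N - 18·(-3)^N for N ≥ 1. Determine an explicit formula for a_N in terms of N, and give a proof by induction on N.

Computing the first terms: a_1 = -4, a_2 = 30, a_3 = 18. This suggests a_N = 2(-3)^N + 2·6^(N - 1).
For the base case N = 1: the formula gives -4 = -4 = a_1.
Inductive step: suppose the statement holds for some j ≥ 1, so a_j = 2(-3)^j + 2·6^(j - 1).
Then a_{j+1} = 6·a_j - 18·(-3)^j = 6·(2(-3)^j + 2·6^(j - 1)) - 18·(-3)^j = 2(-3)^(j + 1) + 2·6^j = 2(-3)^(j+1) + 2·6^((j+1) - 1),
which is the claimed formula at N = j+1.
By the principle of mathematical induction, the result holds for all N ≥ 1.

a_N = 2(-3)^N + 2·6^(N - 1)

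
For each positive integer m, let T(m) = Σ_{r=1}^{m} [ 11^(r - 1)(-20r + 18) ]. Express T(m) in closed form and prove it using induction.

T(m) = 2·11^m(-m + 1) - 2

We claim T(m) = 2·11^m(-m + 1) - 2 for all m ≥ 1.
Base step (m = 1): T(1) = -2, and the closed form gives -2. They agree.
Suppose the result is true for m = r, so T(r) = 2·11^r(-r + 1) - 2.
Then T(r+1) = T(r) + (11^r(-20r - 2)) = (2·11^r(-r + 1) - 2) + (11^r(-20r - 2)).
Simplifying, T(r+1) = -22·11^r·r - 2 = 2·11^(r+1)(-(r+1) + 1) - 2,
which is the closed form with m = r+1.
By induction, the statement is established for all m ≥ 1.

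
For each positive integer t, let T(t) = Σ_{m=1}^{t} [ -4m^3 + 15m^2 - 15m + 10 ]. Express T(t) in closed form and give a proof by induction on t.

T(t) = -t(t^3 - 3t^2 + t - 5)

We claim T(t) = -t(t^3 - 3t^2 + t - 5) for all t ≥ 1.
For the base case t = 1: T(1) = 6, and the closed form gives 6. They agree.
Inductive step: assume the claim holds for t = m, so T(m) = m(-m^3 + 3m^2 - m + 5).
Then T(m+1) = T(m) + (-4m^3 + 3m^2 + 3m + 6) = (m(-m^3 + 3m^2 - m + 5)) + (-4m^3 + 3m^2 + 3m + 6).
Simplifying, T(m+1) = -(m + 1)(m^3 - 2m - 6) = -(m+1)((m+1)^3 - 3(m+1)^2 + (m+1) - 5),
which is the closed form with t = m+1.
This completes the induction.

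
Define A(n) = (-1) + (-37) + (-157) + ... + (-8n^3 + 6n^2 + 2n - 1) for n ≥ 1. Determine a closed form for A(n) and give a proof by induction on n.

A(n) = -n(2n^3 + 2n^2 - 2n - 1)

We claim A(n) = -n(2n^3 + 2n^2 - 2n - 1) for all n ≥ 1.
When n = 1: A(1) = -1, and the closed form gives -1. They agree.
Suppose the result is true for n = j, so A(j) = j(-2j^3 - 2j^2 + 2j + 1).
Then A(j+1) = A(j) + (-8j^3 - 18j^2 - 10j - 1) = (j(-2j^3 - 2j^2 + 2j + 1)) + (-8j^3 - 18j^2 - 10j - 1).
Simplifying, A(j+1) = -(j + 1)(2j^3 + 8j^2 + 8j + 1) = -(j+1)(2(j+1)^3 + 2(j+1)^2 - 2(j+1) - 1),
which is the closed form with n = j+1.
By induction, the statement is established for all n ≥ 1.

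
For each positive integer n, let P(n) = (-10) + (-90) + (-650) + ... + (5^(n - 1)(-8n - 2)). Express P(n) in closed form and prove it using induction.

P(n) = -2·5^n·n

We claim P(n) = -2·5^n·n for all n ≥ 1.
When n = 1: P(1) = -10, and the closed form gives -10. They agree.
Suppose the result is true for n = k, so P(k) = -2·5^k·k.
Then P(k+1) = P(k) + (5^k(-8k - 10)) = (-2·5^k·k) + (5^k(-8k - 10)).
Simplifying, P(k+1) = 10·5^k(-k - 1) = -2·5^(k+1)·(k+1),
which is the closed form with n = k+1.
By induction, the statement is established for all n ≥ 1.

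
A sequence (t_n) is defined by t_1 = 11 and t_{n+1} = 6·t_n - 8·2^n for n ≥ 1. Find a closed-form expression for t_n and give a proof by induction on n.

t_n = 2^(n + 1) + 7·6^(n - 1)

Computing the first terms: t_1 = 11, t_2 = 50, t_3 = 268. This suggests t_n = 2^(n + 1) + 7·6^(n - 1).
Base step (n = 1): the formula gives 11 = 11 = t_1.
Inductive step: assume the claim holds for n = r, so t_r = 2^(r + 1) + 7·6^(r - 1).
Then t_{r+1} = 6·t_r - 8·2^r = 6·(2^(r + 1) + 7·6^(r - 1)) - 8·2^r = 2^(r + 2) + 7·6^r = 2^((r+1) + 1) + 7·6^((r+1) - 1),
which is the claimed formula at n = r+1.
Hence, by induction on n, the claim holds for every n ≥ 1.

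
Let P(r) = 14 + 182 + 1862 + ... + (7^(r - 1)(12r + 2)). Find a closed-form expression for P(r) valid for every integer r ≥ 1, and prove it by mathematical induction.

We claim P(r) = 2·7^r·r for all r ≥ 1.
For the base case r = 1: P(1) = 14, and the closed form gives 14. They agree.
Suppose the result is true for r = i, so P(i) = 2·7^i·i.
Then P(i+1) = P(i) + (7^i(12i + 14)) = (2·7^i·i) + (7^i(12i + 14)).
Simplifying, P(i+1) = 14·7^i(i + 1) = 2·7^(i+1)·(i+1),
which is the closed form with r = i+1.
This completes the induction.

P(r) = 2·7^r·r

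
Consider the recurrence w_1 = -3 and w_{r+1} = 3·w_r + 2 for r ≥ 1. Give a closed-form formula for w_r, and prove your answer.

Computing the first terms: w_1 = -3, w_2 = -7, w_3 = -19. This suggests w_r = -2·3^(r - 1) - 1.
Base case (r = 1): the formula gives -3 = -3 = w_1.
Inductive step: assume the claim holds for r = j, so w_j = -2·3^(j - 1) - 1.
Then w_{j+1} = 3·w_j + 2 = 3·(-2·3^(j - 1) - 1) + 2 = -2·3^j - 1 = -2·3^((j+1) - 1) - 1,
which is the claimed formula at r = j+1.
By induction, the statement is established for all r ≥ 1.

w_r = -2·3^(r - 1) - 1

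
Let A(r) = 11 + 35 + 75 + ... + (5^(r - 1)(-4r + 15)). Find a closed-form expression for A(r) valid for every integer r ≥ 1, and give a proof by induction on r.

We claim A(r) = 5^r(-r + 4) - 4 for all r ≥ 1.
Base case (r = 1): A(1) = 11, and the closed form gives 11. They agree.
For the inductive step, assume it holds for an arbitrary j ≥ 1, so A(j) = 5^j(-j + 4) - 4.
Then A(j+1) = A(j) + (5^j(-4j + 11)) = (5^j(-j + 4) - 4) + (5^j(-4j + 11)).
Simplifying, A(j+1) = -5·5^j·j + 15·5^j - 4 = 5^(j+1)(-(j+1) + 4) - 4,
which is the closed form with r = j+1.
Hence, by induction on r, the claim holds for every r ≥ 1.

A(r) = 5^r(-r + 4) - 4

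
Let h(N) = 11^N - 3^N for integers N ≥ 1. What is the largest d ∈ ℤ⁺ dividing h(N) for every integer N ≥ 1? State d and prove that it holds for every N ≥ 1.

d = 8

Computing the first values: h(1) = 8 and h(2) = 112; gcd(8, 112) = 8, so d ≤ 8.
We prove 8 | 11^N - 3^N for all N ≥ 1 by induction on N.
Base step (N = 1): h(1) = 8 = 8·(1), so 8 | h(1).
For the inductive step, assume it holds for an arbitrary p ≥ 1, i.e. 8 | h(p). Then
11^{p+1} − 3^{p+1} = 11·11^p − 3·3^p = 11·(11^p − 3^p) + (8)·3^p. The first term is divisible by 8 by the inductive hypothesis, and the second term (8)·3^p is divisible by 8 since 8 | 8. Hence 8 | h(p+1).
This completes the induction.
Therefore the largest such d is 8.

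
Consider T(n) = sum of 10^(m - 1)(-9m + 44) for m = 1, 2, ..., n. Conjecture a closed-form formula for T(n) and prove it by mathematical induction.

T(n) = 10^n(-n + 5) - 5

We claim T(n) = 10^n(-n + 5) - 5 for all n ≥ 1.
When n = 1: T(1) = 35, and the closed form gives 35. They agree.
Suppose the result is true for n = m, so T(m) = 10^m(-m + 5) - 5.
Then T(m+1) = T(m) + (10^m(-9m + 35)) = (10^m(-m + 5) - 5) + (10^m(-9m + 35)).
Simplifying, T(m+1) = -10·10^m·m + 40·10^m - 5 = 10^(m+1)(-(m+1) + 5) - 5,
which is the closed form with n = m+1.
Hence, by induction on n, the claim holds for every n ≥ 1.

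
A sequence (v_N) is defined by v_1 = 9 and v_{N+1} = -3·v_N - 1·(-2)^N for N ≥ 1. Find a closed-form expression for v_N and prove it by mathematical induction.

v_N = -(-2)^N + 7(-3)^(N - 1)

Computing the first terms: v_1 = 9, v_2 = -25, v_3 = 71. This suggests v_N = -(-2)^N + 7(-3)^(N - 1).
For the base case N = 1: the formula gives 9 = 9 = v_1.
Inductive step: suppose the statement holds for some k ≥ 1, so v_k = -(-2)^k + 7(-3)^(k - 1).
Then v_{k+1} = -3·v_k - 1·(-2)^k = -3·(-(-2)^k + 7(-3)^(k - 1)) - 1·(-2)^k = -(-2)^(k + 1) + 7(-3)^k = -(-2)^(k+1) + 7(-3)^((k+1) - 1),
which is the claimed formula at N = k+1.
By the principle of mathematical induction, the result holds for all N ≥ 1.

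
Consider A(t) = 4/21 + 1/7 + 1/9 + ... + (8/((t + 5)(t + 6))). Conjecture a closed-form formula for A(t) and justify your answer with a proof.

We claim A(t) = 4t/(3(t + 6)) for all t ≥ 1.
For the base case t = 1: A(1) = 4/21, and the closed form gives 4/21. They agree.
Suppose the result is true for t = p, so A(p) = 4p/(3(p + 6)).
Then A(p+1) = A(p) + (8/((p + 6)(p + 7))) = (4p/(3(p + 6))) + (8/((p + 6)(p + 7))).
Simplifying, A(p+1) = 4(p + 1)/(3(p + 7)) = 4(p+1)/(3((p+1) + 6)),
which is the closed form with t = p+1.
This completes the induction.

A(t) = 4t/(3(t + 6))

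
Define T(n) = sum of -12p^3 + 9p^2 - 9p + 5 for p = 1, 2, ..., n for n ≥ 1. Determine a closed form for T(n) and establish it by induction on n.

T(n) = -n(3n^3 + 3n^2 + 3n - 2)

We claim T(n) = -n(3n^3 + 3n^2 + 3n - 2) for all n ≥ 1.
Base case (n = 1): T(1) = -7, and the closed form gives -7. They agree.
Suppose the result is true for n = p, so T(p) = p(-3p^3 - 3p^2 - 3p + 2).
Then T(p+1) = T(p) + (-12p^3 - 27p^2 - 27p - 7) = (p(-3p^3 - 3p^2 - 3p + 2)) + (-12p^3 - 27p^2 - 27p - 7).
Simplifying, T(p+1) = -(p + 1)(3p^3 + 12p^2 + 18p + 7) = -(p+1)(3(p+1)^3 + 3(p+1)^2 + 3(p+1) - 2),
which is the closed form with n = p+1.
By the principle of mathematical induction, the result holds for all n ≥ 1.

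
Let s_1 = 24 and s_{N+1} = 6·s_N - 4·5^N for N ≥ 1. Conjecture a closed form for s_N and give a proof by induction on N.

s_N = 4·5^N + 4·6^(N - 1)

Computing the first terms: s_1 = 24, s_2 = 124, s_3 = 644. This suggests s_N = 4·5^N + 4·6^(N - 1).
Base case (N = 1): the formula gives 24 = 24 = s_1.
Inductive step: assume the claim holds for N = r, so s_r = 4·5^r + 4·6^(r - 1).
Then s_{r+1} = 6·s_r - 4·5^r = 6·(4·5^r + 4·6^(r - 1)) - 4·5^r = 4·5^(r + 1) + 4·6^r = 4·5^(r+1) + 4·6^((r+1) - 1),
which is the claimed formula at N = r+1.
By induction, the statement is established for all N ≥ 1.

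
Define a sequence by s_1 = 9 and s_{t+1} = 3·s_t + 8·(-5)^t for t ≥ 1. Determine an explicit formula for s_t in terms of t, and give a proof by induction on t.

s_t = -(-5)^t + 4·3^(t - 1)

Computing the first terms: s_1 = 9, s_2 = -13, s_3 = 161. This suggests s_t = -(-5)^t + 4·3^(t - 1).
Base case (t = 1): the formula gives 9 = 9 = s_1.
Suppose the result is true for t = j, so s_j = -(-5)^j + 4·3^(j - 1).
Then s_{j+1} = 3·s_j + 8·(-5)^j = 3·(-(-5)^j + 4·3^(j - 1)) + 8·(-5)^j = -(-5)^(j + 1) + 4·3^j = -(-5)^(j+1) + 4·3^((j+1) - 1),
which is the claimed formula at t = j+1.
By the principle of mathematical induction, the result holds for all t ≥ 1.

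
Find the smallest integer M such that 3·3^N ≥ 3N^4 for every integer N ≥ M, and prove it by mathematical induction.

At N = 7: 6561 < 7203, so the inequality fails and M ≥ 8. We prove 3·3^N ≥ 3N^4 for all N ≥ 8.
When N = 8: 3·3^N = 19683 and 3N^4 = 12288, so 19683 ≥ 12288.
Inductive step: suppose the statement holds for some m ≥ 8, so 3·3^m ≥ 3m^4.
Then 3·3^(m + 1) = 3·(3·3^m) ≥ 3·(3m^4).
Also, for m ≥ 8 we have 3·(3m^4) ≥ 3(m+1)^4, since 3 ≥ (1 + 1/m)^4 for all m ≥ 8.
Combining, 3·3^(m + 1) ≥ 3(m+1)^4.
By induction, the statement is established for all N ≥ 8.
Hence the smallest such M is 8.

M = 8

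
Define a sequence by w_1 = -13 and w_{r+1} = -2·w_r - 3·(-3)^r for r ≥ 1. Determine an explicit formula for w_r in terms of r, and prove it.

Computing the first terms: w_1 = -13, w_2 = 35, w_3 = -97. This suggests w_r = -(-2)^(r + 1) - (-3)^(r + 1).
Base case (r = 1): the formula gives -13 = -13 = w_1.
Inductive step: suppose the statement holds for some k ≥ 1, so w_k = -(-2)^(k + 1) - (-3)^(k + 1).
Then w_{k+1} = -2·w_k - 3·(-3)^k = -2·(-(-2)^(k + 1) - (-3)^(k + 1)) - 3·(-3)^k = -(-2)^(k + 2) - (-3)^(k + 2) = -(-2)^((k+1) + 1) - (-3)^((k+1) + 1),
which is the claimed formula at r = k+1.
This completes the induction.

w_r = -(-2)^(r + 1) - (-3)^(r + 1)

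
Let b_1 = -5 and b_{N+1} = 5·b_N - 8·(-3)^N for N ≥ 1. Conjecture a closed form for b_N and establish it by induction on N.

Computing the first terms: b_1 = -5, b_2 = -1, b_3 = -77. This suggests b_N = (-3)^N - 2·5^(N - 1).
When N = 1: the formula gives -5 = -5 = b_1.
Inductive step: assume the claim holds for N = i, so b_i = (-3)^i - 2·5^(i - 1).
Then b_{i+1} = 5·b_i - 8·(-3)^i = 5·((-3)^i - 2·5^(i - 1)) - 8·(-3)^i = (-3)^(i + 1) - 2·5^i = (-3)^(i+1) - 2·5^((i+1) - 1),
which is the claimed formula at N = i+1.
By the principle of mathematical induction, the result holds for all N ≥ 1.

b_N = (-3)^N - 2·5^(N - 1)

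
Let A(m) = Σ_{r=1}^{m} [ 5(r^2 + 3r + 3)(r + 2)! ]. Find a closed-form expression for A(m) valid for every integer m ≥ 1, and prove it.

We claim A(m) = (5m + 5)(m + 3)! - 30 for all m ≥ 1.
When m = 1: A(1) = 210, and the closed form gives 210. They agree.
Suppose the result is true for m = r, so A(r) = (5r + 5)(r + 3)! - 30.
Then A(r+1) = A(r) + (5(r^2 + 5r + 7)(r + 3)!) = ((5r + 5)(r + 3)! - 30) + (5(r^2 + 5r + 7)(r + 3)!).
Simplifying, A(r+1) = (5(r+1) + 5)((r+1) + 3)! - 30,
which is the closed form with m = r+1.
By the principle of mathematical induction, the result holds for all m ≥ 1.

A(m) = (5m + 5)(m + 3)! - 30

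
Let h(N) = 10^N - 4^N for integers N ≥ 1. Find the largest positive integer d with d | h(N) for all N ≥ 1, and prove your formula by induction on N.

Computing the first values: h(1) = 6 and h(2) = 84; gcd(6, 84) = 6, so d ≤ 6.
We prove 6 | 10^N - 4^N for all N ≥ 1 by induction on N.
For the base case N = 1: h(1) = 6 = 6·(1), so 6 | h(1).
For the inductive step, assume it holds for an arbitrary j ≥ 1, i.e. 6 | h(j). Then
10^{j+1} − 4^{j+1} = 10·10^j − 4·4^j = 10·(10^j − 4^j) + (6)·4^j. The first term is divisible by 6 by the inductive hypothesis, and the second term (6)·4^j is divisible by 6 since 6 | 6. Hence 6 | h(j+1).
By the principle of mathematical induction, the result holds for all N ≥ 1.
Therefore the largest such d is 6.

d = 6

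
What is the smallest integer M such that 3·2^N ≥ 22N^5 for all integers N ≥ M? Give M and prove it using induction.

M = 27

At N = 26: 201326592 < 261390272, so the inequality fails and M ≥ 27. We prove 3·2^N ≥ 22N^5 for all N ≥ 27.
For the base case N = 27: 3·2^N = 402653184 and 22N^5 = 315675954, so 402653184 ≥ 315675954.
For the inductive step, assume it holds for an arbitrary p ≥ 27, so 3·2^p ≥ 22p^5.
Then 3·2^(p + 1) = 2·(3·2^p) ≥ 2·(22p^5).
Also, for p ≥ 27 we have 2·(22p^5) ≥ 22(p+1)^5, since 2 ≥ (1 + 1/p)^5 for all p ≥ 27.
Combining, 3·2^(p + 1) ≥ 22(p+1)^5.
This completes the induction.
Hence the smallest such M is 27.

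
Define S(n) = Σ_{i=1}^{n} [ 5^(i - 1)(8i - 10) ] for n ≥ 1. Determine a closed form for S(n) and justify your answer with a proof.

S(n) = 5^n(2n - 3) + 3

We claim S(n) = 5^n(2n - 3) + 3 for all n ≥ 1.
Base step (n = 1): S(1) = -2, and the closed form gives -2. They agree.
Inductive step: suppose the statement holds for some i ≥ 1, so S(i) = 5^i(2i - 3) + 3.
Then S(i+1) = S(i) + (5^i(8i - 2)) = (5^i(2i - 3) + 3) + (5^i(8i - 2)).
Simplifying, S(i+1) = 10·5^i·i - 5·5^i + 3 = 5^(i+1)(2(i+1) - 3) + 3,
which is the closed form with n = i+1.
By induction, the statement is established for all n ≥ 1.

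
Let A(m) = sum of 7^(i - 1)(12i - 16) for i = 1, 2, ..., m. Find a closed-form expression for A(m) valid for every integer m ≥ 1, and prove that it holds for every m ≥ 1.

A(m) = 7^m(2m - 3) + 3

We claim A(m) = 7^m(2m - 3) + 3 for all m ≥ 1.
For the base case m = 1: A(1) = -4, and the closed form gives -4. They agree.
Inductive step: suppose the statement holds for some i ≥ 1, so A(i) = 7^i(2i - 3) + 3.
Then A(i+1) = A(i) + (7^i(12i - 4)) = (7^i(2i - 3) + 3) + (7^i(12i - 4)).
Simplifying, A(i+1) = 14·7^i·i - 7·7^i + 3 = 7^(i+1)(2(i+1) - 3) + 3,
which is the closed form with m = i+1.
By induction, the statement is established for all m ≥ 1.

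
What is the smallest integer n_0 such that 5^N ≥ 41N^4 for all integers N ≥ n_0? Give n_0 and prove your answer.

n_0 = 8

At N = 7: 78125 < 98441, so the inequality fails and n_0 ≥ 8. We prove 5^N ≥ 41N^4 for all N ≥ 8.
Base step (N = 8): 5^N = 390625 and 41N^4 = 167936, so 390625 ≥ 167936.
Inductive step: suppose the statement holds for some j ≥ 8, so 5^j ≥ 41j^4.
Then 5^(j + 1) = 5·(5^j) ≥ 5·(41j^4).
Also, for j ≥ 8 we have 5·(41j^4) ≥ 41(j+1)^4, since 5 ≥ (1 + 1/j)^4 for all j ≥ 8.
Combining, 5^(j + 1) ≥ 41(j+1)^4.
This completes the induction.
Hence the smallest such n_0 is 8.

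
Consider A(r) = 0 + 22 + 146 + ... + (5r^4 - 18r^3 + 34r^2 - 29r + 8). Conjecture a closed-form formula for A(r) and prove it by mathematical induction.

We claim A(r) = r(r - 1)(r^3 - r^2 + 3r + 1) for all r ≥ 1.
Base step (r = 1): A(1) = 0, and the closed form gives 0. They agree.
Inductive step: assume the claim holds for r = j, so A(j) = j(j^4 - 2j^3 + 4j^2 - 2j - 1).
Then A(j+1) = A(j) + (j(5j^3 + 2j^2 + 10j + 5)) = (j(j^4 - 2j^3 + 4j^2 - 2j - 1)) + (j(5j^3 + 2j^2 + 10j + 5)).
Simplifying, A(j+1) = j(j + 1)(j^3 + 2j^2 + 4j + 4) = (j+1)((j+1) - 1)((j+1)^3 - (j+1)^2 + 3(j+1) + 1),
which is the closed form with r = j+1.
This completes the induction.

A(r) = r(r - 1)(r^3 - r^2 + 3r + 1)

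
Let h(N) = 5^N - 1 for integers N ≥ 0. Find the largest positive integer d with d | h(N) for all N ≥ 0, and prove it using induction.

Computing the first values: h(0) = 0 and h(1) = 4; gcd(0, 4) = 4, so d ≤ 4.
We prove 4 | 5^N - 1 for all N ≥ 0 by induction on N.
When N = 0: h(0) = 0 = 4·(0), so 4 | h(0).
Inductive step: suppose the statement holds for some p ≥ 0, i.e. 4 | h(p). Then
h(p+1) = 5^(p+1) - 1 = 5·(5^p - 1) + 4 = 5·h(p) + 4. The first term is divisible by 4 by the inductive hypothesis, and 4 is divisible by 4. Hence 4 | h(p+1).
By the principle of mathematical induction, the result holds for all N ≥ 0.
Therefore the largest such d is 4.

d = 4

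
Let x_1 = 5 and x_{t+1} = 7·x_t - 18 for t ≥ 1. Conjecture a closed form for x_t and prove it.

x_t = 2·7^(t - 1) + 3

Computing the first terms: x_1 = 5, x_2 = 17, x_3 = 101. This suggests x_t = 2·7^(t - 1) + 3.
Base step (t = 1): the formula gives 5 = 5 = x_1.
For the inductive step, assume it holds for an arbitrary m ≥ 1, so x_m = 2·7^(m - 1) + 3.
Then x_{m+1} = 7·x_m - 18 = 7·(2·7^(m - 1) + 3) - 18 = 2·7^m + 3 = 2·7^((m+1) - 1) + 3,
which is the claimed formula at t = m+1.
By induction, the statement is established for all t ≥ 1.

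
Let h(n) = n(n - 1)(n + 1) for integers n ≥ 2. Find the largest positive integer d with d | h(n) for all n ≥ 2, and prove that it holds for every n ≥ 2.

Computing the first values: h(2) = 6 and h(3) = 24; gcd(6, 24) = 6, so d ≤ 6.
We prove 6 | n(n - 1)(n + 1) for all n ≥ 2 by induction on n.
For the base case n = 2: h(2) = 6 = 6·(1), so 6 | h(2).
Suppose the result is true for n = i, i.e. 6 | h(i). Then
h(i+1) − h(i) = i·(i+1)·(i+2) − (i-1)·i·(i+1) = i·(i+1)·[(i+2) − (i-1)] = 3·i·(i+1). The product of 2 consecutive integers is divisible by (2)! = 2, so h(i+1) − h(i) is divisible by 3·2 = 6. By the inductive hypothesis 6 | h(i), hence 6 | h(i+1).
By induction, the statement is established for all n ≥ 2.
Therefore the largest such d is 6.

d = 6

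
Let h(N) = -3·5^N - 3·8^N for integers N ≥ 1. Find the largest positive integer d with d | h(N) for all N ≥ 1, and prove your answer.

Computing the first values: h(1) = -39 and h(2) = -267; gcd(-39, -267) = 3, so d ≤ 3.
We prove 3 | -3·5^N - 3·8^N for all N ≥ 1 by induction on N.
When N = 1: h(1) = -39 = 3·(-13), so 3 | h(1).
For the inductive step, assume it holds for an arbitrary k ≥ 1, i.e. 3 | h(k). Then
h(k+1) − 8·h(k) = (-3·5^(k+1) - 3·8^(k+1)) − 8·(-3·5^k - 3·8^k) = (-3)·5^k·(5 − 8) = (9)·5^k. Since 3 | h(k) by the inductive hypothesis, 3 | 8·h(k); and 3 | 9 since 9 = 3·3. Therefore 3 | h(k+1).
This completes the induction.
Therefore the largest such d is 3.

d = 3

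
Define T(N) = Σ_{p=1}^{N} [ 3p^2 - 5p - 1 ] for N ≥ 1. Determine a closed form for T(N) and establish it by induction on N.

T(N) = N(N^2 - N - 3)

We claim T(N) = N(N^2 - N - 3) for all N ≥ 1.
For the base case N = 1: T(1) = -3, and the closed form gives -3. They agree.
Inductive step: assume the claim holds for N = p, so T(p) = p(p^2 - p - 3).
Then T(p+1) = T(p) + (3p^2 + p - 3) = (p(p^2 - p - 3)) + (3p^2 + p - 3).
Simplifying, T(p+1) = (p + 1)(p^2 + p - 3) = (p+1)((p+1)^2 - (p+1) - 3),
which is the closed form with N = p+1.
This completes the induction.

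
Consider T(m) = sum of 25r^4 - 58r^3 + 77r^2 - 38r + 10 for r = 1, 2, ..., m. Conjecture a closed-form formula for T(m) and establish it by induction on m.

T(m) = m(5m^4 - 2m^3 + 5m^2 + 5m + 3)

We claim T(m) = m(5m^4 - 2m^3 + 5m^2 + 5m + 3) for all m ≥ 1.
Base step (m = 1): T(1) = 16, and the closed form gives 16. They agree.
Inductive step: suppose the statement holds for some r ≥ 1, so T(r) = r(5r^4 - 2r^3 + 5r^2 + 5r + 3).
Then T(r+1) = T(r) + (25r^4 + 42r^3 + 53r^2 + 42r + 16) = (r(5r^4 - 2r^3 + 5r^2 + 5r + 3)) + (25r^4 + 42r^3 + 53r^2 + 42r + 16).
Simplifying, T(r+1) = (r + 1)(5r^4 + 18r^3 + 29r^2 + 29r + 16) = (r+1)(5(r+1)^4 - 2(r+1)^3 + 5(r+1)^2 + 5(r+1) + 3),
which is the closed form with m = r+1.
Hence, by induction on m, the claim holds for every m ≥ 1.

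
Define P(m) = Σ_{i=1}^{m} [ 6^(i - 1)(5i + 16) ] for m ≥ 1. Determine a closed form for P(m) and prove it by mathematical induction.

P(m) = 6^m(m + 3) - 3

We claim P(m) = 6^m(m + 3) - 3 for all m ≥ 1.
When m = 1: P(1) = 21, and the closed form gives 21. They agree.
Inductive step: suppose the statement holds for some i ≥ 1, so P(i) = 6^i(i + 3) - 3.
Then P(i+1) = P(i) + (6^i(5i + 21)) = (6^i(i + 3) - 3) + (6^i(5i + 21)).
Simplifying, P(i+1) = 6·6^i·i + 24·6^i - 3 = 6^(i+1)((i+1) + 3) - 3,
which is the closed form with m = i+1.
By the principle of mathematical induction, the result holds for all m ≥ 1.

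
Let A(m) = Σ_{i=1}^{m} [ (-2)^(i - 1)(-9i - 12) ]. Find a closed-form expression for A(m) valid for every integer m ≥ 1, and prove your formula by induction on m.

A(m) = (-2)^m(3m + 5) - 5

We claim A(m) = (-2)^m(3m + 5) - 5 for all m ≥ 1.
When m = 1: A(1) = -21, and the closed form gives -21. They agree.
For the inductive step, assume it holds for an arbitrary i ≥ 1, so A(i) = (-2)^i(3i + 5) - 5.
Then A(i+1) = A(i) + ((-2)^i(-9i - 21)) = ((-2)^i(3i + 5) - 5) + ((-2)^i(-9i - 21)).
Simplifying, A(i+1) = -6(-2)^i·i - 16(-2)^i - 5 = (-2)^(i+1)(3(i+1) + 5) - 5,
which is the closed form with m = i+1.
By induction, the statement is established for all m ≥ 1.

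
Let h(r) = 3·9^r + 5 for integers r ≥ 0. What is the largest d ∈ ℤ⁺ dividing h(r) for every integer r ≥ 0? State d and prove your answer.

Computing the first values: h(0) = 8 and h(1) = 32; gcd(8, 32) = 8, so d ≤ 8.
We prove 8 | 3·9^r + 5 for all r ≥ 0 by induction on r.
Base case (r = 0): h(0) = 8 = 8·(1), so 8 | h(0).
Inductive step: assume the claim holds for r = j, i.e. 8 | h(j). Then
h(j+1) = 3·9^(j+1) + 5 = 9·(3·9^j + 5) - 40 = 9·h(j) - 40. The first term is divisible by 8 by the inductive hypothesis, and -40 is divisible by 8. Hence 8 | h(j+1).
By the principle of mathematical induction, the result holds for all r ≥ 0.
Therefore the largest such d is 8.

d = 8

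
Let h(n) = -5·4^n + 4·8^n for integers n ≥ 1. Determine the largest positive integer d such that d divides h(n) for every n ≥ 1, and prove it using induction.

d = 4

Computing the first values: h(1) = 12 and h(2) = 176; gcd(12, 176) = 4, so d ≤ 4.
We prove 4 | -5·4^n + 4·8^n for all n ≥ 1 by induction on n.
For the base case n = 1: h(1) = 12 = 4·(3), so 4 | h(1).
For the inductive step, assume it holds for an arbitrary k ≥ 1, i.e. 4 | h(k). Then
h(k+1) − 8·h(k) = (-5·4^(k+1) + 4·8^(k+1)) − 8·(-5·4^k + 4·8^k) = (-5)·4^k·(4 − 8) = (20)·4^k. Since 4 | h(k) by the inductive hypothesis, 4 | 8·h(k); and 4 | 20 since 20 = 4·5. Therefore 4 | h(k+1).
This completes the induction.
Therefore the largest such d is 4.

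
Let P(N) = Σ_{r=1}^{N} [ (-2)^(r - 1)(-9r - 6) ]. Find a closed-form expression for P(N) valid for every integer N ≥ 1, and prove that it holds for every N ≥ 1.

We claim P(N) = 3(-2)^N(N + 1) - 3 for all N ≥ 1.
Base step (N = 1): P(1) = -15, and the closed form gives -15. They agree.
Suppose the result is true for N = r, so P(r) = 3(-2)^r(r + 1) - 3.
Then P(r+1) = P(r) + ((-2)^r(-9r - 15)) = (3(-2)^r(r + 1) - 3) + ((-2)^r(-9r - 15)).
Simplifying, P(r+1) = -6(-2)^r·r - 12(-2)^r - 3 = 3(-2)^(r+1)((r+1) + 1) - 3,
which is the closed form with N = r+1.
Hence, by induction on N, the claim holds for every N ≥ 1.

P(N) = 3(-2)^N(N + 1) - 3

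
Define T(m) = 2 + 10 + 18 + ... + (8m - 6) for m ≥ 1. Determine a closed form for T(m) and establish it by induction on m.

T(m) = 2m(2m - 1)

We claim T(m) = 2m(2m - 1) for all m ≥ 1.
Base step (m = 1): T(1) = 2, and the closed form gives 2. They agree.
Inductive step: assume the claim holds for m = k, so T(k) = 2k(2k - 1).
Then T(k+1) = T(k) + (8k + 2) = (2k(2k - 1)) + (8k + 2).
Simplifying, T(k+1) = 2(k + 1)(2k + 1) = 2(k+1)(2(k+1) - 1),
which is the closed form with m = k+1.
Hence, by induction on m, the claim holds for every m ≥ 1.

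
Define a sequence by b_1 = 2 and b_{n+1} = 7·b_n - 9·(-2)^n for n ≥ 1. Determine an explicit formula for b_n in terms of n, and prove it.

b_n = (-2)^n + 4·7^(n - 1)

Computing the first terms: b_1 = 2, b_2 = 32, b_3 = 188. This suggests b_n = (-2)^n + 4·7^(n - 1).
For the base case n = 1: the formula gives 2 = 2 = b_1.
Inductive step: assume the claim holds for n = p, so b_p = (-2)^p + 4·7^(p - 1).
Then b_{p+1} = 7·b_p - 9·(-2)^p = 7·((-2)^p + 4·7^(p - 1)) - 9·(-2)^p = (-2)^(p + 1) + 4·7^p = (-2)^(p+1) + 4·7^((p+1) - 1),
which is the claimed formula at n = p+1.
This completes the induction.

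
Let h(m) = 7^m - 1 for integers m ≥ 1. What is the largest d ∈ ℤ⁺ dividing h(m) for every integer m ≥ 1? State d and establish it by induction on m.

d = 6

Computing the first values: h(1) = 6 and h(2) = 48; gcd(6, 48) = 6, so d ≤ 6.
We prove 6 | 7^m - 1 for all m ≥ 1 by induction on m.
Base case (m = 1): h(1) = 6 = 6·(1), so 6 | h(1).
Inductive step: suppose the statement holds for some j ≥ 1, i.e. 6 | h(j). Then
7^{j+1} − 1^{j+1} = 7·7^j − 1·1^j = 7·(7^j − 1^j) + (6)·1^j. The first term is divisible by 6 by the inductive hypothesis, and the second term (6)·1^j is divisible by 6 since 6 | 6. Hence 6 | h(j+1).
This completes the induction.
Therefore the largest such d is 6.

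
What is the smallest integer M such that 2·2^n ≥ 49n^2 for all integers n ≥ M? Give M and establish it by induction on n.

At n = 11: 4096 < 5929, so the inequality fails and M ≥ 12. We prove 2·2^n ≥ 49n^2 for all n ≥ 12.
For the base case n = 12: 2·2^n = 8192 and 49n^2 = 7056, so 8192 ≥ 7056.
Inductive step: suppose the statement holds for some k ≥ 12, so 2·2^k ≥ 49k^2.
Then 2·2^(k + 1) = 2·(2·2^k) ≥ 2·(49k^2).
Also, for k ≥ 12 we have 2·(49k^2) ≥ 49(k+1)^2, since 2 ≥ (1 + 1/k)^2 for all k ≥ 12.
Combining, 2·2^(k + 1) ≥ 49(k+1)^2.
By induction, the statement is established for all n ≥ 12.
Hence the smallest such M is 12.

M = 12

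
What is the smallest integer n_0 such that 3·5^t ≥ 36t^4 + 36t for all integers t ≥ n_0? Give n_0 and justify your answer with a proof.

At t = 5: 9375 < 22680, so the inequality fails and n_0 ≥ 6. We prove 3·5^t ≥ 36t^4 + 36t for all t ≥ 6.
When t = 6: 3·5^t = 46875 and 36t^4 + 36t = 46872, so 46875 ≥ 46872.
Inductive step: suppose the statement holds for some k ≥ 6, so 3·5^k ≥ 36k^4 + 36k.
Then 3·5^(k + 1) = 5·(3·5^k) ≥ 5·(36k^4 + 36k).
Also, for k ≥ 6 we have 5·(36k^4 + 36k) ≥ 36(k+1)^4 + 36(k+1), since 5·(36k^4 + 36k) − (36(k+1)^4 + 36(k+1)) = 144k^4 - 144k^3 - 216k^2 - 72, which is nonnegative for all k ≥ 6.
Combining, 3·5^(k + 1) ≥ 36(k+1)^4 + 36(k+1).
This completes the induction.
Hence the smallest such n_0 is 6.

n_0 = 6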